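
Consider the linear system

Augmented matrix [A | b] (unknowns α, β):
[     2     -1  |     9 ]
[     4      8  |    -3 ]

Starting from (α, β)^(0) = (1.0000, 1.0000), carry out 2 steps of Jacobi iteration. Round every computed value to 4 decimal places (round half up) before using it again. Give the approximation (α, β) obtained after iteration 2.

(4.0625, -2.8750)

Iteration 1:
  α = (9 - (-1)·1.0000) / (2) = 5.0000
  β = (-3 - (4)·1.0000) / (8) = -0.8750
Iteration 2:
  α = (9 - (-1)·-0.8750) / (2) = 4.0625
  β = (-3 - (4)·5.0000) / (8) = -2.8750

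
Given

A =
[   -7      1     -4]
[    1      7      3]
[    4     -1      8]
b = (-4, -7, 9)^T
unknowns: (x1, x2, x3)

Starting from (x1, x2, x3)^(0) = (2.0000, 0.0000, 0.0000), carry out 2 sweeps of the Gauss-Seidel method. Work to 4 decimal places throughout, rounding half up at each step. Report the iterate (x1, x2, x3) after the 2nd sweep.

(0.0146, -1.3038, 0.9547)

Iteration 1:
  x1 = (-4 - (1)·0.0000 - (-4)·0.0000) / (-7) = 0.5714
  x2 = (-7 - (1)·0.5714 - (3)·0.0000) / (7) = -1.0816
  x3 = (9 - (4)·0.5714 - (-1)·-1.0816) / (8) = 0.7041
Iteration 2:
  x1 = (-4 - (1)·-1.0816 - (-4)·0.7041) / (-7) = 0.0146
  x2 = (-7 - (1)·0.0146 - (3)·0.7041) / (7) = -1.3038
  x3 = (9 - (4)·0.0146 - (-1)·-1.3038) / (8) = 0.9547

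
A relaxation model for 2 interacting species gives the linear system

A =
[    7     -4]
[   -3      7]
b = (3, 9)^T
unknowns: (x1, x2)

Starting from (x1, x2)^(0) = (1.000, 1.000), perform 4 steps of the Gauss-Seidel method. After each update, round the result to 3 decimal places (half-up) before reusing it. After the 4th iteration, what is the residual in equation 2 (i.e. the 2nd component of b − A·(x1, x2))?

Iteration 1:
  x1 = (3 - (-4)·1.000) / (7) = 1.000
  x2 = (9 - (-3)·1.000) / (7) = 1.714
Iteration 2:
  x1 = (3 - (-4)·1.714) / (7) = 1.408
  x2 = (9 - (-3)·1.408) / (7) = 1.889
Iteration 3:
  x1 = (3 - (-4)·1.889) / (7) = 1.508
  x2 = (9 - (-3)·1.508) / (7) = 1.932
Iteration 4:
  x1 = (3 - (-4)·1.932) / (7) = 1.533
  x2 = (9 - (-3)·1.533) / (7) = 1.943
Residual b − A·x = (0.041, -0.002)

-0.002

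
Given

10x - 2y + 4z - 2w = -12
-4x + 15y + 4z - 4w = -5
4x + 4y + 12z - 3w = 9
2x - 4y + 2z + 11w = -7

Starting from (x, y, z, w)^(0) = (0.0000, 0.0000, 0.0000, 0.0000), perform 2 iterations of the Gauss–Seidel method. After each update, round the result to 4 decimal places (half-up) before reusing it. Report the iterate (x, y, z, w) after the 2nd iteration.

Iteration 1:
  x = (-12 - (-2)·0.0000 - (4)·0.0000 - (-2)·0.0000) / (10) = -1.2000
  y = (-5 - (-4)·-1.2000 - (4)·0.0000 - (-4)·0.0000) / (15) = -0.6533
  z = (9 - (4)·-1.2000 - (4)·-0.6533 - (-3)·0.0000) / (12) = 1.3678
  w = (-7 - (2)·-1.2000 - (-4)·-0.6533 - (2)·1.3678) / (11) = -0.9044
Iteration 2:
  x = (-12 - (-2)·-0.6533 - (4)·1.3678 - (-2)·-0.9044) / (10) = -2.0587
  y = (-5 - (-4)·-2.0587 - (4)·1.3678 - (-4)·-0.9044) / (15) = -1.4882
  z = (9 - (4)·-2.0587 - (4)·-1.4882 - (-3)·-0.9044) / (12) = 1.7062
  w = (-7 - (2)·-2.0587 - (-4)·-1.4882 - (2)·1.7062) / (11) = -1.1134

(-2.0587, -1.4882, 1.7062, -1.1134)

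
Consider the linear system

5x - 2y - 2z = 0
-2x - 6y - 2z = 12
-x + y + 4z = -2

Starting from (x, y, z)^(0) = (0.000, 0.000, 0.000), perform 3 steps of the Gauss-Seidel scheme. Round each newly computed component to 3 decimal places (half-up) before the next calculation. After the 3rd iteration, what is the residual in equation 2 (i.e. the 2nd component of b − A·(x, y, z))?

-0.042

Iteration 1:
  x = (0 - (-2)·0.000 - (-2)·0.000) / (5) = 0.000
  y = (12 - (-2)·0.000 - (-2)·0.000) / (-6) = -2.000
  z = (-2 - (-1)·0.000 - (1)·-2.000) / (4) = 0.000
Iteration 2:
  x = (0 - (-2)·-2.000 - (-2)·0.000) / (5) = -0.800
  y = (12 - (-2)·-0.800 - (-2)·0.000) / (-6) = -1.733
  z = (-2 - (-1)·-0.800 - (1)·-1.733) / (4) = -0.267
Iteration 3:
  x = (0 - (-2)·-1.733 - (-2)·-0.267) / (5) = -0.800
  y = (12 - (-2)·-0.800 - (-2)·-0.267) / (-6) = -1.644
  z = (-2 - (-1)·-0.800 - (1)·-1.644) / (4) = -0.289
Residual b − A·x = (0.134, -0.042, 0.000)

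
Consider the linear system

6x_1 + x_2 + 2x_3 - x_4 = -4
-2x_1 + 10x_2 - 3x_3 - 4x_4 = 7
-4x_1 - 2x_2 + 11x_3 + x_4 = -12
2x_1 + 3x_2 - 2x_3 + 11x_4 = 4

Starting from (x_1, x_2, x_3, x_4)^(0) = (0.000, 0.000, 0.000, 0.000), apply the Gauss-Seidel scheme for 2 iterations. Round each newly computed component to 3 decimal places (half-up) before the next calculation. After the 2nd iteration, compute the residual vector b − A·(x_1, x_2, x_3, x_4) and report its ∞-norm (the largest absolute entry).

Iteration 1:
  x_1 = (-4 - (1)·0.000 - (2)·0.000 - (-1)·0.000) / (6) = -0.667
  x_2 = (7 - (-2)·-0.667 - (-3)·0.000 - (-4)·0.000) / (10) = 0.567
  x_3 = (-12 - (-4)·-0.667 - (-2)·0.567 - (1)·0.000) / (11) = -1.230
  x_4 = (4 - (2)·-0.667 - (3)·0.567 - (-2)·-1.230) / (11) = 0.107
Iteration 2:
  x_1 = (-4 - (1)·0.567 - (2)·-1.230 - (-1)·0.107) / (6) = -0.333
  x_2 = (7 - (-2)·-0.333 - (-3)·-1.230 - (-4)·0.107) / (10) = 0.307
  x_3 = (-12 - (-4)·-0.333 - (-2)·0.307 - (1)·0.107) / (11) = -1.166
  x_4 = (4 - (2)·-0.333 - (3)·0.307 - (-2)·-1.166) / (11) = 0.128
Residual b − A·x = (0.151, 0.278, -0.020, 0.005); ∞-norm = 0.278

0.278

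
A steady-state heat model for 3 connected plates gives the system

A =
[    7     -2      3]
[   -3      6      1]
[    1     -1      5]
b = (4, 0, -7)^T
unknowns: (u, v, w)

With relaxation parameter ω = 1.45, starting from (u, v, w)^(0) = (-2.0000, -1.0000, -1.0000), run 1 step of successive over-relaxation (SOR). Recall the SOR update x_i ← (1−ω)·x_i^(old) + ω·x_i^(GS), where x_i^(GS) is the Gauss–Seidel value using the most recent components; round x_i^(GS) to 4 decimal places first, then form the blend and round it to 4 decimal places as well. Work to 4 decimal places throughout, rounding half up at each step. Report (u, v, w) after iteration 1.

(1.9357, 2.0950, -1.5337)

Iteration 1:
  u: GS value = (4 - (-2)·-1.0000 - (3)·-1.0000) / (7) = 0.7143;  u ← (1−ω)·-2.0000 + ω·0.7143 = 1.9357
  v: GS value = (0 - (-3)·1.9357 - (1)·-1.0000) / (6) = 1.1345;  v ← (1−ω)·-1.0000 + ω·1.1345 = 2.0950
  w: GS value = (-7 - (1)·1.9357 - (-1)·2.0950) / (5) = -1.3681;  w ← (1−ω)·-1.0000 + ω·-1.3681 = -1.5337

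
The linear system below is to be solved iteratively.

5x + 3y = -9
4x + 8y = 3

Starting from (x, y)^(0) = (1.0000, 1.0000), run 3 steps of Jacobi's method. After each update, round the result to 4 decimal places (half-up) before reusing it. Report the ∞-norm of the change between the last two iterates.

1.0200

Iteration 1:
  x = (-9 - (3)·1.0000) / (5) = -2.4000
  y = (3 - (4)·1.0000) / (8) = -0.1250
Iteration 2:
  x = (-9 - (3)·-0.1250) / (5) = -1.7250
  y = (3 - (4)·-2.4000) / (8) = 1.5750
Iteration 3:
  x = (-9 - (3)·1.5750) / (5) = -2.7450
  y = (3 - (4)·-1.7250) / (8) = 1.2375
Change: (-1.0200, -0.3375) → max |·| = 1.0200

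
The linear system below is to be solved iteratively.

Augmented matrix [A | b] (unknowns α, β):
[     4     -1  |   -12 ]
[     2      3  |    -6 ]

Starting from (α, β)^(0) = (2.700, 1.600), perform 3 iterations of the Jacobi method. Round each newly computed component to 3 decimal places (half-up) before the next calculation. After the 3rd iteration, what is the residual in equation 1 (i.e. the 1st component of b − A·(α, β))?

0.901

Iteration 1:
  α = (-12 - (-1)·1.600) / (4) = -2.600
  β = (-6 - (2)·2.700) / (3) = -3.800
Iteration 2:
  α = (-12 - (-1)·-3.800) / (4) = -3.950
  β = (-6 - (2)·-2.600) / (3) = -0.267
Iteration 3:
  α = (-12 - (-1)·-0.267) / (4) = -3.067
  β = (-6 - (2)·-3.950) / (3) = 0.633
Residual b − A·x = (0.901, -1.765)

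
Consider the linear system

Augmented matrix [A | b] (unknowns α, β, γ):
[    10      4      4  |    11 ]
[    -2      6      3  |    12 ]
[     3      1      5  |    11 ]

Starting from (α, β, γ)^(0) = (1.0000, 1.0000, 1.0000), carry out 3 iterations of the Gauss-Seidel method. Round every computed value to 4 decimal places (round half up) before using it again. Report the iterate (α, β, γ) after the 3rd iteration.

(-0.1774, 0.8825, 2.1299)

Iteration 1:
  α = (11 - (4)·1.0000 - (4)·1.0000) / (10) = 0.3000
  β = (12 - (-2)·0.3000 - (3)·1.0000) / (6) = 1.6000
  γ = (11 - (3)·0.3000 - (1)·1.6000) / (5) = 1.7000
Iteration 2:
  α = (11 - (4)·1.6000 - (4)·1.7000) / (10) = -0.2200
  β = (12 - (-2)·-0.2200 - (3)·1.7000) / (6) = 1.0767
  γ = (11 - (3)·-0.2200 - (1)·1.0767) / (5) = 2.1167
Iteration 3:
  α = (11 - (4)·1.0767 - (4)·2.1167) / (10) = -0.1774
  β = (12 - (-2)·-0.1774 - (3)·2.1167) / (6) = 0.8825
  γ = (11 - (3)·-0.1774 - (1)·0.8825) / (5) = 2.1299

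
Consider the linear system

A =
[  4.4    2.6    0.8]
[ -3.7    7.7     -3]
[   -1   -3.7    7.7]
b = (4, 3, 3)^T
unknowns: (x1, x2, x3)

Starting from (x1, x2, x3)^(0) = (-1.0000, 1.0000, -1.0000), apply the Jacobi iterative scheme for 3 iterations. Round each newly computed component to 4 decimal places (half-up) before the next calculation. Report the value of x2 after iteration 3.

0.9853

Iteration 1:
  x1 = (4 - (2.6)·1.0000 - (0.8)·-1.0000) / (4.4) = 0.5000
  x2 = (3 - (-3.7)·-1.0000 - (-3)·-1.0000) / (7.7) = -0.4805
  x3 = (3 - (-1)·-1.0000 - (-3.7)·1.0000) / (7.7) = 0.7403
Iteration 2:
  x1 = (4 - (2.6)·-0.4805 - (0.8)·0.7403) / (4.4) = 1.0584
  x2 = (3 - (-3.7)·0.5000 - (-3)·0.7403) / (7.7) = 0.9183
  x3 = (3 - (-1)·0.5000 - (-3.7)·-0.4805) / (7.7) = 0.2237
Iteration 3:
  x1 = (4 - (2.6)·0.9183 - (0.8)·0.2237) / (4.4) = 0.3258
  x2 = (3 - (-3.7)·1.0584 - (-3)·0.2237) / (7.7) = 0.9853
  x3 = (3 - (-1)·1.0584 - (-3.7)·0.9183) / (7.7) = 0.9683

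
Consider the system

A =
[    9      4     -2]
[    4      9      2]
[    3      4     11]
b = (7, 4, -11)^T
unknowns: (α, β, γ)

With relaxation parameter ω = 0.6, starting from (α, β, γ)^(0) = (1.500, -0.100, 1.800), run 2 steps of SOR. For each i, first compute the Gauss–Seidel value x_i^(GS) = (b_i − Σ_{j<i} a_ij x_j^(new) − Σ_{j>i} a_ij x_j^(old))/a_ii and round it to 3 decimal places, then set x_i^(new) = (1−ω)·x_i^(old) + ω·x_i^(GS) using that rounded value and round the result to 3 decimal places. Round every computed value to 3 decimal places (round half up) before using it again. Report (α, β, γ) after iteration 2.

(1.096, -0.171, -0.749)

Iteration 1:
  α: GS value = (7 - (4)·-0.100 - (-2)·1.800) / (9) = 1.222;  α ← (1−ω)·1.500 + ω·1.222 = 1.333
  β: GS value = (4 - (4)·1.333 - (2)·1.800) / (9) = -0.548;  β ← (1−ω)·-0.100 + ω·-0.548 = -0.369
  γ: GS value = (-11 - (3)·1.333 - (4)·-0.369) / (11) = -1.229;  γ ← (1−ω)·1.800 + ω·-1.229 = -0.017
Iteration 2:
  α: GS value = (7 - (4)·-0.369 - (-2)·-0.017) / (9) = 0.938;  α ← (1−ω)·1.333 + ω·0.938 = 1.096
  β: GS value = (4 - (4)·1.096 - (2)·-0.017) / (9) = -0.039;  β ← (1−ω)·-0.369 + ω·-0.039 = -0.171
  γ: GS value = (-11 - (3)·1.096 - (4)·-0.171) / (11) = -1.237;  γ ← (1−ω)·-0.017 + ω·-1.237 = -0.749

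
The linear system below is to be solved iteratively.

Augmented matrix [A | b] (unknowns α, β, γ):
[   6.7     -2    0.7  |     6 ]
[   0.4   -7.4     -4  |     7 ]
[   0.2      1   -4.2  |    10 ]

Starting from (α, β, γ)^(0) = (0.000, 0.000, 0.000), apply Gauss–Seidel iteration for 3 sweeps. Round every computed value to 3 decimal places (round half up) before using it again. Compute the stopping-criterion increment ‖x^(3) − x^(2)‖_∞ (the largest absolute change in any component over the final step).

Iteration 1:
  α = (6 - (-2)·0.000 - (0.7)·0.000) / (6.7) = 0.896
  β = (7 - (0.4)·0.896 - (-4)·0.000) / (-7.4) = -0.898
  γ = (10 - (0.2)·0.896 - (1)·-0.898) / (-4.2) = -2.552
Iteration 2:
  α = (6 - (-2)·-0.898 - (0.7)·-2.552) / (6.7) = 0.894
  β = (7 - (0.4)·0.894 - (-4)·-2.552) / (-7.4) = 0.482
  γ = (10 - (0.2)·0.894 - (1)·0.482) / (-4.2) = -2.224
Iteration 3:
  α = (6 - (-2)·0.482 - (0.7)·-2.224) / (6.7) = 1.272
  β = (7 - (0.4)·1.272 - (-4)·-2.224) / (-7.4) = 0.325
  γ = (10 - (0.2)·1.272 - (1)·0.325) / (-4.2) = -2.243
Change: (0.378, -0.157, -0.019) → max |·| = 0.378

0.378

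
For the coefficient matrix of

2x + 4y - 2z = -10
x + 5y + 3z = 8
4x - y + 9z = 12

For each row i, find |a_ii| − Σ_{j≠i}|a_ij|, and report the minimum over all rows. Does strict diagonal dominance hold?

-4

row 1: |2| − (4+2) = -4
row 2: |5| − (1+3) = 1
row 3: |9| − (4+1) = 4
minimum over rows = -4 → not strictly diagonally dominant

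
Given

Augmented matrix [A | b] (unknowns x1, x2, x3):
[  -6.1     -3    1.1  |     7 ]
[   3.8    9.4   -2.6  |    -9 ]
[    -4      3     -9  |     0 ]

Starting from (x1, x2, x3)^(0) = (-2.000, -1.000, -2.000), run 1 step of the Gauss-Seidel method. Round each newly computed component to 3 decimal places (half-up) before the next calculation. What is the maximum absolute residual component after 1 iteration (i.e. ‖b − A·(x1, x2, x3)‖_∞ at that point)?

5.422

Iteration 1:
  x1 = (7 - (-3)·-1.000 - (1.1)·-2.000) / (-6.1) = -1.016
  x2 = (-9 - (3.8)·-1.016 - (-2.6)·-2.000) / (9.4) = -1.100
  x3 = (0 - (-4)·-1.016 - (3)·-1.100) / (-9) = 0.085
Residual b − A·x = (-2.591, 5.422, 0.001); ∞-norm = 5.422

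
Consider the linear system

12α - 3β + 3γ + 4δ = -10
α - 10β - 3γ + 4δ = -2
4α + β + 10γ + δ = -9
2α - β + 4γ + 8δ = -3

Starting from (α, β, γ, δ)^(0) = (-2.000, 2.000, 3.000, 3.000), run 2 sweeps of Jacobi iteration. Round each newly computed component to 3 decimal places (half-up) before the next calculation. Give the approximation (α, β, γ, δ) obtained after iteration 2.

Iteration 1:
  α = (-10 - (-3)·2.000 - (3)·3.000 - (4)·3.000) / (12) = -2.083
  β = (-2 - (1)·-2.000 - (-3)·3.000 - (4)·3.000) / (-10) = 0.300
  γ = (-9 - (4)·-2.000 - (1)·2.000 - (1)·3.000) / (10) = -0.600
  δ = (-3 - (2)·-2.000 - (-1)·2.000 - (4)·3.000) / (8) = -1.125
Iteration 2:
  α = (-10 - (-3)·0.300 - (3)·-0.600 - (4)·-1.125) / (12) = -0.233
  β = (-2 - (1)·-2.083 - (-3)·-0.600 - (4)·-1.125) / (-10) = -0.278
  γ = (-9 - (4)·-2.083 - (1)·0.300 - (1)·-1.125) / (10) = 0.016
  δ = (-3 - (2)·-2.083 - (-1)·0.300 - (4)·-0.600) / (8) = 0.483

(-0.233, -0.278, 0.016, 0.483)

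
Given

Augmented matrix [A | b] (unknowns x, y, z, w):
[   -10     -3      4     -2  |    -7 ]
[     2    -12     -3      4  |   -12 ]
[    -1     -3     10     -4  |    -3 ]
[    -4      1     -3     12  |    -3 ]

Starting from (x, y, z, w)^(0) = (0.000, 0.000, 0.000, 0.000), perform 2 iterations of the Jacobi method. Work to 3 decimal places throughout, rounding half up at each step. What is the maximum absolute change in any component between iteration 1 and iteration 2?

Iteration 1:
  x = (-7 - (-3)·0.000 - (4)·0.000 - (-2)·0.000) / (-10) = 0.700
  y = (-12 - (2)·0.000 - (-3)·0.000 - (4)·0.000) / (-12) = 1.000
  z = (-3 - (-1)·0.000 - (-3)·0.000 - (-4)·0.000) / (10) = -0.300
  w = (-3 - (-4)·0.000 - (1)·0.000 - (-3)·0.000) / (12) = -0.250
Iteration 2:
  x = (-7 - (-3)·1.000 - (4)·-0.300 - (-2)·-0.250) / (-10) = 0.330
  y = (-12 - (2)·0.700 - (-3)·-0.300 - (4)·-0.250) / (-12) = 1.108
  z = (-3 - (-1)·0.700 - (-3)·1.000 - (-4)·-0.250) / (10) = -0.030
  w = (-3 - (-4)·0.700 - (1)·1.000 - (-3)·-0.300) / (12) = -0.175
Change: (-0.370, 0.108, 0.270, 0.075) → max |·| = 0.370

0.370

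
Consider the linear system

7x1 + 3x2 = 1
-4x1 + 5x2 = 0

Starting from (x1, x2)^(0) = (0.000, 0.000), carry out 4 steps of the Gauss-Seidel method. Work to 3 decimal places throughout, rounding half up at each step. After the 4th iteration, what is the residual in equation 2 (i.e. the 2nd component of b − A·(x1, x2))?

0.000

Iteration 1:
  x1 = (1 - (3)·0.000) / (7) = 0.143
  x2 = (0 - (-4)·0.143) / (5) = 0.114
Iteration 2:
  x1 = (1 - (3)·0.114) / (7) = 0.094
  x2 = (0 - (-4)·0.094) / (5) = 0.075
Iteration 3:
  x1 = (1 - (3)·0.075) / (7) = 0.111
  x2 = (0 - (-4)·0.111) / (5) = 0.089
Iteration 4:
  x1 = (1 - (3)·0.089) / (7) = 0.105
  x2 = (0 - (-4)·0.105) / (5) = 0.084
Residual b − A·x = (0.013, 0.000)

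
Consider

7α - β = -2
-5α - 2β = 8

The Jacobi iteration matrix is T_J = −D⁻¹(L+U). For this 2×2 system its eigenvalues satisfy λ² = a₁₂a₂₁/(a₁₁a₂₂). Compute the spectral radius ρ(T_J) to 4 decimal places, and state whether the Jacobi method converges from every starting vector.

a₁₂a₂₁/(a₁₁a₂₂) = (-1)·(-5) / ((7)·(-2)) = -0.357143
ρ = √|-0.357143| = √0.357143 = 0.5976
ρ < 1, so Jacobi converges

0.5976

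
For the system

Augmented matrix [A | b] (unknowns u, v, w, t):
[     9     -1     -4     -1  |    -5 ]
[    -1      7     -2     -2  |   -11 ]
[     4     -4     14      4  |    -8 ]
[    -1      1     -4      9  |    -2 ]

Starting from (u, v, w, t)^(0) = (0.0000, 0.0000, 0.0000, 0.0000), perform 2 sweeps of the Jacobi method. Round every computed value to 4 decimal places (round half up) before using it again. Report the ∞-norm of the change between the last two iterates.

0.4532

Iteration 1:
  u = (-5 - (-1)·0.0000 - (-4)·0.0000 - (-1)·0.0000) / (9) = -0.5556
  v = (-11 - (-1)·0.0000 - (-2)·0.0000 - (-2)·0.0000) / (7) = -1.5714
  w = (-8 - (4)·0.0000 - (-4)·0.0000 - (4)·0.0000) / (14) = -0.5714
  t = (-2 - (-1)·0.0000 - (1)·0.0000 - (-4)·0.0000) / (9) = -0.2222
Iteration 2:
  u = (-5 - (-1)·-1.5714 - (-4)·-0.5714 - (-1)·-0.2222) / (9) = -1.0088
  v = (-11 - (-1)·-0.5556 - (-2)·-0.5714 - (-2)·-0.2222) / (7) = -1.8775
  w = (-8 - (4)·-0.5556 - (-4)·-1.5714 - (4)·-0.2222) / (14) = -0.7982
  t = (-2 - (-1)·-0.5556 - (1)·-1.5714 - (-4)·-0.5714) / (9) = -0.3633
Change: (-0.4532, -0.3061, -0.2268, -0.1411) → max |·| = 0.4532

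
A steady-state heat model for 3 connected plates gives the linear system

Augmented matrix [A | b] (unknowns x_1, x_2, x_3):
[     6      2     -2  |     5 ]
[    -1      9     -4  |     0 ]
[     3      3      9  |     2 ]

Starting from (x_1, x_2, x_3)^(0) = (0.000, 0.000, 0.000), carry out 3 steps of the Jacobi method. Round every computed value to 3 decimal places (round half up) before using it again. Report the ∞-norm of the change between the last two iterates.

Iteration 1:
  x_1 = (5 - (2)·0.000 - (-2)·0.000) / (6) = 0.833
  x_2 = (0 - (-1)·0.000 - (-4)·0.000) / (9) = 0.000
  x_3 = (2 - (3)·0.000 - (3)·0.000) / (9) = 0.222
Iteration 2:
  x_1 = (5 - (2)·0.000 - (-2)·0.222) / (6) = 0.907
  x_2 = (0 - (-1)·0.833 - (-4)·0.222) / (9) = 0.191
  x_3 = (2 - (3)·0.833 - (3)·0.000) / (9) = -0.055
Iteration 3:
  x_1 = (5 - (2)·0.191 - (-2)·-0.055) / (6) = 0.751
  x_2 = (0 - (-1)·0.907 - (-4)·-0.055) / (9) = 0.076
  x_3 = (2 - (3)·0.907 - (3)·0.191) / (9) = -0.144
Change: (-0.156, -0.115, -0.089) → max |·| = 0.156

0.156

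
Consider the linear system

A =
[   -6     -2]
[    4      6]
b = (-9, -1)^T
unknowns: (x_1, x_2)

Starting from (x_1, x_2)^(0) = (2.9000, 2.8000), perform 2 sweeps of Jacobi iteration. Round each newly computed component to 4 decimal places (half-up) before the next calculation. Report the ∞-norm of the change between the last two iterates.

Iteration 1:
  x_1 = (-9 - (-2)·2.8000) / (-6) = 0.5667
  x_2 = (-1 - (4)·2.9000) / (6) = -2.1000
Iteration 2:
  x_1 = (-9 - (-2)·-2.1000) / (-6) = 2.2000
  x_2 = (-1 - (4)·0.5667) / (6) = -0.5445
Change: (1.6333, 1.5555) → max |·| = 1.6333

1.6333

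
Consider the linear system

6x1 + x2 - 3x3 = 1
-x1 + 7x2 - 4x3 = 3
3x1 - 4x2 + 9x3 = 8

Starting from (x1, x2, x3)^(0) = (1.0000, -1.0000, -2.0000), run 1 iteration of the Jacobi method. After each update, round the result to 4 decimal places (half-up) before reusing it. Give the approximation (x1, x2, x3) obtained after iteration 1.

(-0.6667, -0.5714, 0.1111)

Iteration 1:
  x1 = (1 - (1)·-1.0000 - (-3)·-2.0000) / (6) = -0.6667
  x2 = (3 - (-1)·1.0000 - (-4)·-2.0000) / (7) = -0.5714
  x3 = (8 - (3)·1.0000 - (-4)·-1.0000) / (9) = 0.1111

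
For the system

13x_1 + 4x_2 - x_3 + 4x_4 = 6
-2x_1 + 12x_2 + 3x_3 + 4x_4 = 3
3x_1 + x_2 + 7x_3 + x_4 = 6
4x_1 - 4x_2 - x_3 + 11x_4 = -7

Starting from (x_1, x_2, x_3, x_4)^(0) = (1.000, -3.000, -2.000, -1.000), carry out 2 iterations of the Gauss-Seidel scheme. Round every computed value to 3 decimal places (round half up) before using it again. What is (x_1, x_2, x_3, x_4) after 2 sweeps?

(0.275, 0.490, 0.769, -0.488)

Iteration 1:
  x_1 = (6 - (4)·-3.000 - (-1)·-2.000 - (4)·-1.000) / (13) = 1.538
  x_2 = (3 - (-2)·1.538 - (3)·-2.000 - (4)·-1.000) / (12) = 1.340
  x_3 = (6 - (3)·1.538 - (1)·1.340 - (1)·-1.000) / (7) = 0.149
  x_4 = (-7 - (4)·1.538 - (-4)·1.340 - (-1)·0.149) / (11) = -0.695
Iteration 2:
  x_1 = (6 - (4)·1.340 - (-1)·0.149 - (4)·-0.695) / (13) = 0.275
  x_2 = (3 - (-2)·0.275 - (3)·0.149 - (4)·-0.695) / (12) = 0.490
  x_3 = (6 - (3)·0.275 - (1)·0.490 - (1)·-0.695) / (7) = 0.769
  x_4 = (-7 - (4)·0.275 - (-4)·0.490 - (-1)·0.769) / (11) = -0.488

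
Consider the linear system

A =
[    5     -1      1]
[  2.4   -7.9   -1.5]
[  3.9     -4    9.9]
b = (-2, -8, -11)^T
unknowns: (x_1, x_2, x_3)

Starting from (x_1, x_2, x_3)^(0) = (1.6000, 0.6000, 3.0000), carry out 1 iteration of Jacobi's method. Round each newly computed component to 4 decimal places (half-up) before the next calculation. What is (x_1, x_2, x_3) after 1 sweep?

Iteration 1:
  x_1 = (-2 - (-1)·0.6000 - (1)·3.0000) / (5) = -0.8800
  x_2 = (-8 - (2.4)·1.6000 - (-1.5)·3.0000) / (-7.9) = 0.9291
  x_3 = (-11 - (3.9)·1.6000 - (-4)·0.6000) / (9.9) = -1.4990

(-0.8800, 0.9291, -1.4990)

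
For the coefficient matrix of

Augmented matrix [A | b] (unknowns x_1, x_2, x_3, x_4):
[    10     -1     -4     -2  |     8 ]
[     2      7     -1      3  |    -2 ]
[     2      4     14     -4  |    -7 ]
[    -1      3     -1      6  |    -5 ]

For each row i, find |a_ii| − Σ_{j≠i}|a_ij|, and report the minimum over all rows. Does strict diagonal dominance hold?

row 1: |10| − (1+4+2) = 3
row 2: |7| − (2+1+3) = 1
row 3: |14| − (2+4+4) = 4
row 4: |6| − (1+3+1) = 1
minimum over rows = 1 → strictly diagonally dominant (convergence guaranteed)

1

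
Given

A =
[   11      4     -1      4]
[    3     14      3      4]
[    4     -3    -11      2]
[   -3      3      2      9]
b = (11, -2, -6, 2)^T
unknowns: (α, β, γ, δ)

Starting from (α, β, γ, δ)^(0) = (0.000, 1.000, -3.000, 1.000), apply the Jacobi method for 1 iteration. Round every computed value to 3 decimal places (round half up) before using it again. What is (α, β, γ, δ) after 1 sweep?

Iteration 1:
  α = (11 - (4)·1.000 - (-1)·-3.000 - (4)·1.000) / (11) = 0.000
  β = (-2 - (3)·0.000 - (3)·-3.000 - (4)·1.000) / (14) = 0.214
  γ = (-6 - (4)·0.000 - (-3)·1.000 - (2)·1.000) / (-11) = 0.455
  δ = (2 - (-3)·0.000 - (3)·1.000 - (2)·-3.000) / (9) = 0.556

(0.000, 0.214, 0.455, 0.556)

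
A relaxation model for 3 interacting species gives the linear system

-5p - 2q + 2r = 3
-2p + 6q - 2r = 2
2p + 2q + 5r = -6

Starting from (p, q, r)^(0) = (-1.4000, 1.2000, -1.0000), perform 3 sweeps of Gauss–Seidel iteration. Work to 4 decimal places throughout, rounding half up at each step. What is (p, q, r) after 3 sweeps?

(-0.9934, -0.3232, -0.6734)

Iteration 1:
  p = (3 - (-2)·1.2000 - (2)·-1.0000) / (-5) = -1.4800
  q = (2 - (-2)·-1.4800 - (-2)·-1.0000) / (6) = -0.4933
  r = (-6 - (2)·-1.4800 - (2)·-0.4933) / (5) = -0.4107
Iteration 2:
  p = (3 - (-2)·-0.4933 - (2)·-0.4107) / (-5) = -0.5670
  q = (2 - (-2)·-0.5670 - (-2)·-0.4107) / (6) = 0.0074
  r = (-6 - (2)·-0.5670 - (2)·0.0074) / (5) = -0.9762
Iteration 3:
  p = (3 - (-2)·0.0074 - (2)·-0.9762) / (-5) = -0.9934
  q = (2 - (-2)·-0.9934 - (-2)·-0.9762) / (6) = -0.3232
  r = (-6 - (2)·-0.9934 - (2)·-0.3232) / (5) = -0.6734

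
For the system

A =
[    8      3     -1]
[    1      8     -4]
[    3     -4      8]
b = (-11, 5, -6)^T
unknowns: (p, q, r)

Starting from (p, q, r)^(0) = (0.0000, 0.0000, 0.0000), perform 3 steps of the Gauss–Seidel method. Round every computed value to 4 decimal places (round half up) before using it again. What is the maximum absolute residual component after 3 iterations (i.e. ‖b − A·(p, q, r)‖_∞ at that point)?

Iteration 1:
  p = (-11 - (3)·0.0000 - (-1)·0.0000) / (8) = -1.3750
  q = (5 - (1)·-1.3750 - (-4)·0.0000) / (8) = 0.7969
  r = (-6 - (3)·-1.3750 - (-4)·0.7969) / (8) = 0.1641
Iteration 2:
  p = (-11 - (3)·0.7969 - (-1)·0.1641) / (8) = -1.6533
  q = (5 - (1)·-1.6533 - (-4)·0.1641) / (8) = 0.9137
  r = (-6 - (3)·-1.6533 - (-4)·0.9137) / (8) = 0.3268
Iteration 3:
  p = (-11 - (3)·0.9137 - (-1)·0.3268) / (8) = -1.6768
  q = (5 - (1)·-1.6768 - (-4)·0.3268) / (8) = 0.9980
  r = (-6 - (3)·-1.6768 - (-4)·0.9980) / (8) = 0.3778
Residual b − A·x = (-0.2018, 0.2040, 0.0000); ∞-norm = 0.2040

0.2040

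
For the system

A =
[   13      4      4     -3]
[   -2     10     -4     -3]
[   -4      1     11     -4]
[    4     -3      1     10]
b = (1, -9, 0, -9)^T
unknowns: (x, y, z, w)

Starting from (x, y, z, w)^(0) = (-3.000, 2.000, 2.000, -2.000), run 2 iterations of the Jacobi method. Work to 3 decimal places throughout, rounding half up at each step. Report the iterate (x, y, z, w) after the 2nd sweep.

Iteration 1:
  x = (1 - (4)·2.000 - (4)·2.000 - (-3)·-2.000) / (13) = -1.615
  y = (-9 - (-2)·-3.000 - (-4)·2.000 - (-3)·-2.000) / (10) = -1.300
  z = (0 - (-4)·-3.000 - (1)·2.000 - (-4)·-2.000) / (11) = -2.000
  w = (-9 - (4)·-3.000 - (-3)·2.000 - (1)·2.000) / (10) = 0.700
Iteration 2:
  x = (1 - (4)·-1.300 - (4)·-2.000 - (-3)·0.700) / (13) = 1.254
  y = (-9 - (-2)·-1.615 - (-4)·-2.000 - (-3)·0.700) / (10) = -1.813
  z = (0 - (-4)·-1.615 - (1)·-1.300 - (-4)·0.700) / (11) = -0.215
  w = (-9 - (4)·-1.615 - (-3)·-1.300 - (1)·-2.000) / (10) = -0.444

(1.254, -1.813, -0.215, -0.444)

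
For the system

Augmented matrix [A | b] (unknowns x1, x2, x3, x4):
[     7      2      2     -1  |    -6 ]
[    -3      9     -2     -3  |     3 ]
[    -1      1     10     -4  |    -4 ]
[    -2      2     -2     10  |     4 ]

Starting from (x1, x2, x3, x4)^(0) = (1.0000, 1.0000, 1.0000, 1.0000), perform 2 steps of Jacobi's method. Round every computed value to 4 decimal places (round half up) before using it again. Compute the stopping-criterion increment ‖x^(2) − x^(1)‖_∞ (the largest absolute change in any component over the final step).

1.1174

Iteration 1:
  x1 = (-6 - (2)·1.0000 - (2)·1.0000 - (-1)·1.0000) / (7) = -1.2857
  x2 = (3 - (-3)·1.0000 - (-2)·1.0000 - (-3)·1.0000) / (9) = 1.2222
  x3 = (-4 - (-1)·1.0000 - (1)·1.0000 - (-4)·1.0000) / (10) = 0.0000
  x4 = (4 - (-2)·1.0000 - (2)·1.0000 - (-2)·1.0000) / (10) = 0.6000
Iteration 2:
  x1 = (-6 - (2)·1.2222 - (2)·0.0000 - (-1)·0.6000) / (7) = -1.1206
  x2 = (3 - (-3)·-1.2857 - (-2)·0.0000 - (-3)·0.6000) / (9) = 0.1048
  x3 = (-4 - (-1)·-1.2857 - (1)·1.2222 - (-4)·0.6000) / (10) = -0.4108
  x4 = (4 - (-2)·-1.2857 - (2)·1.2222 - (-2)·0.0000) / (10) = -0.1016
Change: (0.1651, -1.1174, -0.4108, -0.7016) → max |·| = 1.1174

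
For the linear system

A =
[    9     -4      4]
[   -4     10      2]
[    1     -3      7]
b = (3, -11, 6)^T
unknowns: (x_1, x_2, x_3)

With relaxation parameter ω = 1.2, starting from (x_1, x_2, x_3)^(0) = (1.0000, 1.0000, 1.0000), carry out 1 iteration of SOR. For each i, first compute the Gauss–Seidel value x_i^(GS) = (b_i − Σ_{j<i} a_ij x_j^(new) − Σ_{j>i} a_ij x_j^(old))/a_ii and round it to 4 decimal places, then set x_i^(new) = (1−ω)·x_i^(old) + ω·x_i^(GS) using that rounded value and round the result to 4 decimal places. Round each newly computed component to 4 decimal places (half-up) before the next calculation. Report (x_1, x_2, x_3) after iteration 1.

Iteration 1:
  x_1: GS value = (3 - (-4)·1.0000 - (4)·1.0000) / (9) = 0.3333;  x_1 ← (1−ω)·1.0000 + ω·0.3333 = 0.2000
  x_2: GS value = (-11 - (-4)·0.2000 - (2)·1.0000) / (10) = -1.2200;  x_2 ← (1−ω)·1.0000 + ω·-1.2200 = -1.6640
  x_3: GS value = (6 - (1)·0.2000 - (-3)·-1.6640) / (7) = 0.1154;  x_3 ← (1−ω)·1.0000 + ω·0.1154 = -0.0615

(0.2000, -1.6640, -0.0615)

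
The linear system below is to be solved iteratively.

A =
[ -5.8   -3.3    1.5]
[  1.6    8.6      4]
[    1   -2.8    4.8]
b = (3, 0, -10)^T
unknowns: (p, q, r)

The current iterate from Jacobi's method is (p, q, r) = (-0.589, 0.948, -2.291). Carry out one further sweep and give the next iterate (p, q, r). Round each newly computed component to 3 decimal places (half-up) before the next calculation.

(-1.649, 1.175, -1.408)

One sweep:
  p = (3 - (-3.3)·0.948 - (1.5)·-2.291) / (-5.8) = -1.649
  q = (0 - (1.6)·-0.589 - (4)·-2.291) / (8.6) = 1.175
  r = (-10 - (1)·-0.589 - (-2.8)·0.948) / (4.8) = -1.408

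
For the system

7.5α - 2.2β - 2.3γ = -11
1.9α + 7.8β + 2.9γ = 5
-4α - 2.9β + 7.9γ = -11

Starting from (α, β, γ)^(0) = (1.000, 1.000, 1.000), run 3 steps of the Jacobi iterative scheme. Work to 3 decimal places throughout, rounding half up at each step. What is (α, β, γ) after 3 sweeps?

Iteration 1:
  α = (-11 - (-2.2)·1.000 - (-2.3)·1.000) / (7.5) = -0.867
  β = (5 - (1.9)·1.000 - (2.9)·1.000) / (7.8) = 0.026
  γ = (-11 - (-4)·1.000 - (-2.9)·1.000) / (7.9) = -0.519
Iteration 2:
  α = (-11 - (-2.2)·0.026 - (-2.3)·-0.519) / (7.5) = -1.618
  β = (5 - (1.9)·-0.867 - (2.9)·-0.519) / (7.8) = 1.045
  γ = (-11 - (-4)·-0.867 - (-2.9)·0.026) / (7.9) = -1.822
Iteration 3:
  α = (-11 - (-2.2)·1.045 - (-2.3)·-1.822) / (7.5) = -1.719
  β = (5 - (1.9)·-1.618 - (2.9)·-1.822) / (7.8) = 1.713
  γ = (-11 - (-4)·-1.618 - (-2.9)·1.045) / (7.9) = -1.828

(-1.719, 1.713, -1.828)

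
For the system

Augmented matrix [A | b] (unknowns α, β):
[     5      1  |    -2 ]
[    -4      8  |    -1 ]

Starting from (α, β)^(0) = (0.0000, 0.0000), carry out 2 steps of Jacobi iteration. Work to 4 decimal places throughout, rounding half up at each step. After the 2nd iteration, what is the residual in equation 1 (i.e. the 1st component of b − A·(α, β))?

0.2000

Iteration 1:
  α = (-2 - (1)·0.0000) / (5) = -0.4000
  β = (-1 - (-4)·0.0000) / (8) = -0.1250
Iteration 2:
  α = (-2 - (1)·-0.1250) / (5) = -0.3750
  β = (-1 - (-4)·-0.4000) / (8) = -0.3250
Residual b − A·x = (0.2000, 0.1000)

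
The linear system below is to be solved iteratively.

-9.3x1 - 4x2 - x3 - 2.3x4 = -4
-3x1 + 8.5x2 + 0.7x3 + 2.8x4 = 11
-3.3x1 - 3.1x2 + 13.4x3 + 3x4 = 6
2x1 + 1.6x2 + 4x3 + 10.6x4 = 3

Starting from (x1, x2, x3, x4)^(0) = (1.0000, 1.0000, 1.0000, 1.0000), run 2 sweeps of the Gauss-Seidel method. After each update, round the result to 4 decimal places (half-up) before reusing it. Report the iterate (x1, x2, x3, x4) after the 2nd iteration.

Iteration 1:
  x1 = (-4 - (-4)·1.0000 - (-1)·1.0000 - (-2.3)·1.0000) / (-9.3) = -0.3548
  x2 = (11 - (-3)·-0.3548 - (0.7)·1.0000 - (2.8)·1.0000) / (8.5) = 0.7571
  x3 = (6 - (-3.3)·-0.3548 - (-3.1)·0.7571 - (3)·1.0000) / (13.4) = 0.3117
  x4 = (3 - (2)·-0.3548 - (1.6)·0.7571 - (4)·0.3117) / (10.6) = 0.1181
Iteration 2:
  x1 = (-4 - (-4)·0.7571 - (-1)·0.3117 - (-2.3)·0.1181) / (-9.3) = 0.0417
  x2 = (11 - (-3)·0.0417 - (0.7)·0.3117 - (2.8)·0.1181) / (8.5) = 1.2443
  x3 = (6 - (-3.3)·0.0417 - (-3.1)·1.2443 - (3)·0.1181) / (13.4) = 0.7195
  x4 = (3 - (2)·0.0417 - (1.6)·1.2443 - (4)·0.7195) / (10.6) = -0.1842

(0.0417, 1.2443, 0.7195, -0.1842)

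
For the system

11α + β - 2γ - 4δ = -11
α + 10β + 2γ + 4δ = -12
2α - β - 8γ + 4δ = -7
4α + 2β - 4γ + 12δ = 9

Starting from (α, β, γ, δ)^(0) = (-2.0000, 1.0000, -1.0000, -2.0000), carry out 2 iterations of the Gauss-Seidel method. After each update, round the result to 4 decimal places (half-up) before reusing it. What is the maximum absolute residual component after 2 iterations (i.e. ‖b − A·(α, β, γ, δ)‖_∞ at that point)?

Iteration 1:
  α = (-11 - (1)·1.0000 - (-2)·-1.0000 - (-4)·-2.0000) / (11) = -2.0000
  β = (-12 - (1)·-2.0000 - (2)·-1.0000 - (4)·-2.0000) / (10) = 0.0000
  γ = (-7 - (2)·-2.0000 - (-1)·0.0000 - (4)·-2.0000) / (-8) = -0.6250
  δ = (9 - (4)·-2.0000 - (2)·0.0000 - (-4)·-0.6250) / (12) = 1.2083
Iteration 2:
  α = (-11 - (1)·0.0000 - (-2)·-0.6250 - (-4)·1.2083) / (11) = -0.6743
  β = (-12 - (1)·-0.6743 - (2)·-0.6250 - (4)·1.2083) / (10) = -1.4909
  γ = (-7 - (2)·-0.6743 - (-1)·-1.4909 - (4)·1.2083) / (-8) = 1.4969
  δ = (9 - (4)·-0.6743 - (2)·-1.4909 - (-4)·1.4969) / (12) = 1.7222
Residual b − A·x = (7.7908, -6.2993, -2.0559, 0.0002); ∞-norm = 7.7908

7.7908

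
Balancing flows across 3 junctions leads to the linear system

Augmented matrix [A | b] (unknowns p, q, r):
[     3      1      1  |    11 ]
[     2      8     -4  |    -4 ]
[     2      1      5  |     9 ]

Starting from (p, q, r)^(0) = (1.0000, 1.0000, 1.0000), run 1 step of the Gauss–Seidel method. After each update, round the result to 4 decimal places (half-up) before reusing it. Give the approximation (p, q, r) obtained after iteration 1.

Iteration 1:
  p = (11 - (1)·1.0000 - (1)·1.0000) / (3) = 3.0000
  q = (-4 - (2)·3.0000 - (-4)·1.0000) / (8) = -0.7500
  r = (9 - (2)·3.0000 - (1)·-0.7500) / (5) = 0.7500

(3.0000, -0.7500, 0.7500)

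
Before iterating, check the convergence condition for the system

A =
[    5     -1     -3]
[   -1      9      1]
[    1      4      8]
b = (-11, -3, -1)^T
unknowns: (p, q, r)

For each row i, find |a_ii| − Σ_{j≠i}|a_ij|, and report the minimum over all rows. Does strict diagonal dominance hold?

row 1: |5| − (1+3) = 1
row 2: |9| − (1+1) = 7
row 3: |8| − (1+4) = 3
minimum over rows = 1 → strictly diagonally dominant (convergence guaranteed)

1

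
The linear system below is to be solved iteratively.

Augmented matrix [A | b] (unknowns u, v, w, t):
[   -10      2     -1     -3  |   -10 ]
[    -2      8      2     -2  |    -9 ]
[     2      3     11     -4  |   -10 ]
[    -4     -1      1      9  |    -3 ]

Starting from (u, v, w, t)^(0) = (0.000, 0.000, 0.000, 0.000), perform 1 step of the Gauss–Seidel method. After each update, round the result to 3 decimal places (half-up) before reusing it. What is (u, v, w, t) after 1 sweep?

Iteration 1:
  u = (-10 - (2)·0.000 - (-1)·0.000 - (-3)·0.000) / (-10) = 1.000
  v = (-9 - (-2)·1.000 - (2)·0.000 - (-2)·0.000) / (8) = -0.875
  w = (-10 - (2)·1.000 - (3)·-0.875 - (-4)·0.000) / (11) = -0.852
  t = (-3 - (-4)·1.000 - (-1)·-0.875 - (1)·-0.852) / (9) = 0.109

(1.000, -0.875, -0.852, 0.109)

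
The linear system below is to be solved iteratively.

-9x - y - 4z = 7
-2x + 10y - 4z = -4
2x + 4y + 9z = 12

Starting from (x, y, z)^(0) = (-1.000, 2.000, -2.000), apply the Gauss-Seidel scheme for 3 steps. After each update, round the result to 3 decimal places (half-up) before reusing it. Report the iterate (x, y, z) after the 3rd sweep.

(-1.512, -0.048, 1.691)

Iteration 1:
  x = (7 - (-1)·2.000 - (-4)·-2.000) / (-9) = -0.111
  y = (-4 - (-2)·-0.111 - (-4)·-2.000) / (10) = -1.222
  z = (12 - (2)·-0.111 - (4)·-1.222) / (9) = 1.901
Iteration 2:
  x = (7 - (-1)·-1.222 - (-4)·1.901) / (-9) = -1.487
  y = (-4 - (-2)·-1.487 - (-4)·1.901) / (10) = 0.063
  z = (12 - (2)·-1.487 - (4)·0.063) / (9) = 1.636
Iteration 3:
  x = (7 - (-1)·0.063 - (-4)·1.636) / (-9) = -1.512
  y = (-4 - (-2)·-1.512 - (-4)·1.636) / (10) = -0.048
  z = (12 - (2)·-1.512 - (4)·-0.048) / (9) = 1.691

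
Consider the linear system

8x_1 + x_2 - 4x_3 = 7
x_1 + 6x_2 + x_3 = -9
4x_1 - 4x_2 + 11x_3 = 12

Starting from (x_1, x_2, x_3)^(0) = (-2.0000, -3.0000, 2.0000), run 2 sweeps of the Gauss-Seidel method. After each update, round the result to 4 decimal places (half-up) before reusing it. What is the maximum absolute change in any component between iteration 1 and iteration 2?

1.3641

Iteration 1:
  x_1 = (7 - (1)·-3.0000 - (-4)·2.0000) / (8) = 2.2500
  x_2 = (-9 - (1)·2.2500 - (1)·2.0000) / (6) = -2.2083
  x_3 = (12 - (4)·2.2500 - (-4)·-2.2083) / (11) = -0.5303
Iteration 2:
  x_1 = (7 - (1)·-2.2083 - (-4)·-0.5303) / (8) = 0.8859
  x_2 = (-9 - (1)·0.8859 - (1)·-0.5303) / (6) = -1.5593
  x_3 = (12 - (4)·0.8859 - (-4)·-1.5593) / (11) = 0.2017
Change: (-1.3641, 0.6490, 0.7320) → max |·| = 1.3641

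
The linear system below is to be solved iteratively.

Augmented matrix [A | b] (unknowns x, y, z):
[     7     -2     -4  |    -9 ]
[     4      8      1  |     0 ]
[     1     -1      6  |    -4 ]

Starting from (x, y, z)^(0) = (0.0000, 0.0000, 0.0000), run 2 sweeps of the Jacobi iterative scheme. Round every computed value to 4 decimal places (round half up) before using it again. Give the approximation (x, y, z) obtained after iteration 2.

Iteration 1:
  x = (-9 - (-2)·0.0000 - (-4)·0.0000) / (7) = -1.2857
  y = (0 - (4)·0.0000 - (1)·0.0000) / (8) = 0.0000
  z = (-4 - (1)·0.0000 - (-1)·0.0000) / (6) = -0.6667
Iteration 2:
  x = (-9 - (-2)·0.0000 - (-4)·-0.6667) / (7) = -1.6667
  y = (0 - (4)·-1.2857 - (1)·-0.6667) / (8) = 0.7262
  z = (-4 - (1)·-1.2857 - (-1)·0.0000) / (6) = -0.4524

(-1.6667, 0.7262, -0.4524)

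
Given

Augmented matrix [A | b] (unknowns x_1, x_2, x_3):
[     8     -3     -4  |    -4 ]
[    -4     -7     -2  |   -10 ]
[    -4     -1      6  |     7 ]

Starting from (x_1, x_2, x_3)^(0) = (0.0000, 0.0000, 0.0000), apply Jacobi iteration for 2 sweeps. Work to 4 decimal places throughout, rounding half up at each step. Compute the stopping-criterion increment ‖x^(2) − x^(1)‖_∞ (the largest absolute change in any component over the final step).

1.1191

Iteration 1:
  x_1 = (-4 - (-3)·0.0000 - (-4)·0.0000) / (8) = -0.5000
  x_2 = (-10 - (-4)·0.0000 - (-2)·0.0000) / (-7) = 1.4286
  x_3 = (7 - (-4)·0.0000 - (-1)·0.0000) / (6) = 1.1667
Iteration 2:
  x_1 = (-4 - (-3)·1.4286 - (-4)·1.1667) / (8) = 0.6191
  x_2 = (-10 - (-4)·-0.5000 - (-2)·1.1667) / (-7) = 1.3809
  x_3 = (7 - (-4)·-0.5000 - (-1)·1.4286) / (6) = 1.0714
Change: (1.1191, -0.0477, -0.0953) → max |·| = 1.1191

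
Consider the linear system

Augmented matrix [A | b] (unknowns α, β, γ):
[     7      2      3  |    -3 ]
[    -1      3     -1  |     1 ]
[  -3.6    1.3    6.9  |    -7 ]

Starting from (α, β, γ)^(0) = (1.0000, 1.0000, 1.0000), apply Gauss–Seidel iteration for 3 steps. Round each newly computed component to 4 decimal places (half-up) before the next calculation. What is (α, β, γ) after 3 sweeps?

(-0.0077, 0.0376, -1.0256)

Iteration 1:
  α = (-3 - (2)·1.0000 - (3)·1.0000) / (7) = -1.1429
  β = (1 - (-1)·-1.1429 - (-1)·1.0000) / (3) = 0.2857
  γ = (-7 - (-3.6)·-1.1429 - (1.3)·0.2857) / (6.9) = -1.6646
Iteration 2:
  α = (-3 - (2)·0.2857 - (3)·-1.6646) / (7) = 0.2032
  β = (1 - (-1)·0.2032 - (-1)·-1.6646) / (3) = -0.1538
  γ = (-7 - (-3.6)·0.2032 - (1.3)·-0.1538) / (6.9) = -0.8795
Iteration 3:
  α = (-3 - (2)·-0.1538 - (3)·-0.8795) / (7) = -0.0077
  β = (1 - (-1)·-0.0077 - (-1)·-0.8795) / (3) = 0.0376
  γ = (-7 - (-3.6)·-0.0077 - (1.3)·0.0376) / (6.9) = -1.0256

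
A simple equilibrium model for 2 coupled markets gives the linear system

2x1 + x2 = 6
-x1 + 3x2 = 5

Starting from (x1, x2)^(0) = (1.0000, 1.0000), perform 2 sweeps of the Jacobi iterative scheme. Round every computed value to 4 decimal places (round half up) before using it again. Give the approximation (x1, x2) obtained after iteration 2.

(2.0000, 2.5000)

Iteration 1:
  x1 = (6 - (1)·1.0000) / (2) = 2.5000
  x2 = (5 - (-1)·1.0000) / (3) = 2.0000
Iteration 2:
  x1 = (6 - (1)·2.0000) / (2) = 2.0000
  x2 = (5 - (-1)·2.5000) / (3) = 2.5000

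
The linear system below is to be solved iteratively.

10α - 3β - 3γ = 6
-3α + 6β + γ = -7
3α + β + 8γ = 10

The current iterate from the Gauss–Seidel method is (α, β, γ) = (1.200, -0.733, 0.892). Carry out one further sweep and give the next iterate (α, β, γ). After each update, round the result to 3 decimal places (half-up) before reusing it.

(0.648, -0.991, 1.131)

One sweep:
  α = (6 - (-3)·-0.733 - (-3)·0.892) / (10) = 0.648
  β = (-7 - (-3)·0.648 - (1)·0.892) / (6) = -0.991
  γ = (10 - (3)·0.648 - (1)·-0.991) / (8) = 1.131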